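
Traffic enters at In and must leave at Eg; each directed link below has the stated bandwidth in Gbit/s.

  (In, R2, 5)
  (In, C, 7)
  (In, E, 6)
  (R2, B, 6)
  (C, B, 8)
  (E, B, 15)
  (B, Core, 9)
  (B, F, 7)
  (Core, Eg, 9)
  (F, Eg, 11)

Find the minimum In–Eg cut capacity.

16

Augment In→R2→B→Core→Eg: bottleneck 5, flow now 5.
Augment In→C→B→Core→Eg: bottleneck 4, flow now 9.
Augment In→C→B→F→Eg: bottleneck 3, flow now 12.
Augment In→E→B→F→Eg: bottleneck 4, flow now 16.
No augmenting path remains; maximum flow = 16.
By max-flow min-cut, the minimum cut capacity equals the max flow.
In the residual graph, reachable from In: {In, R2, C, E, B}.
Min-cut edges: B→Core (9), B→F (7); capacity 9 + 7 = 16.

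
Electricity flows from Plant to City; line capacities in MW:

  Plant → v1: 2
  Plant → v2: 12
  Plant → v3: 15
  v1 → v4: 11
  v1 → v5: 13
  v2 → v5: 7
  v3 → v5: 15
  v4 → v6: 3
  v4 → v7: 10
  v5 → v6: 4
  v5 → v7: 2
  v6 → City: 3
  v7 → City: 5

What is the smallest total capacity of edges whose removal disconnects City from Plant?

7

Augment Plant→v1→v4→v6→City: bottleneck 2, flow now 2.
Augment Plant→v2→v5→v6→City: bottleneck 1, flow now 3.
Augment Plant→v2→v5→v7→City: bottleneck 2, flow now 5.
Augment Plant→v2→v5→v6→v4→v7→City: bottleneck 2, flow now 7. (uses reverse residual edge)
No augmenting path remains; maximum flow = 7.
By max-flow min-cut, the minimum cut capacity equals the max flow.
In the residual graph, reachable from Plant: {Plant, v2, v3, v5, v6}.
Min-cut edges: Plant→v1 (2), v5→v7 (2), v6→City (3); capacity 2 + 2 + 3 = 7.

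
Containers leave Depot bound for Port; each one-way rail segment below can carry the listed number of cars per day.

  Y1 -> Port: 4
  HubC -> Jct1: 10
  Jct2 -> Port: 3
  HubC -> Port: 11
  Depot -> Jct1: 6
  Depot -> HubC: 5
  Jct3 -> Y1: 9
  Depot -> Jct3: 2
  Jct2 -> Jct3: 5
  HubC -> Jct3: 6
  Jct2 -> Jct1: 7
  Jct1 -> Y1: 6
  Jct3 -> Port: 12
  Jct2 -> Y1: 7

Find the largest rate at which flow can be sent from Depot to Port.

11

Augment Depot→HubC→Port: bottleneck 5, flow now 5.
Augment Depot→Jct3→Port: bottleneck 2, flow now 7.
Augment Depot→Jct1→Y1→Port: bottleneck 4, flow now 11.
No augmenting path remains; maximum flow = 11.
In the residual graph, reachable from Depot: {Depot, Jct1, Y1}.
Min-cut edges: Depot→HubC (5), Depot→Jct3 (2), Y1→Port (4); capacity 5 + 2 + 4 = 11.
This cut is saturated, so no flow can exceed 11.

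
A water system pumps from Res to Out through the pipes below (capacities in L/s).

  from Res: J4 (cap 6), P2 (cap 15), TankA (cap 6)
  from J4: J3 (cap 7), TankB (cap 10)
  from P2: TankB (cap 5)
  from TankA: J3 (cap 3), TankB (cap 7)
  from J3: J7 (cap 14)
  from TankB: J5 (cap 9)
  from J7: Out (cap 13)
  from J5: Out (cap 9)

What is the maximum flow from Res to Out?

Augment Res→J4→J3→J7→Out: bottleneck 6, flow now 6.
Augment Res→P2→TankB→J5→Out: bottleneck 5, flow now 11.
Augment Res→TankA→J3→J7→Out: bottleneck 3, flow now 14.
Augment Res→TankA→TankB→J5→Out: bottleneck 3, flow now 17.
No augmenting path remains; maximum flow = 17.
In the residual graph, reachable from Res: {Res, P2}.
Min-cut edges: Res→J4 (6), Res→TankA (6), P2→TankB (5); capacity 6 + 6 + 5 = 17.
This cut is saturated, so no flow can exceed 17.

17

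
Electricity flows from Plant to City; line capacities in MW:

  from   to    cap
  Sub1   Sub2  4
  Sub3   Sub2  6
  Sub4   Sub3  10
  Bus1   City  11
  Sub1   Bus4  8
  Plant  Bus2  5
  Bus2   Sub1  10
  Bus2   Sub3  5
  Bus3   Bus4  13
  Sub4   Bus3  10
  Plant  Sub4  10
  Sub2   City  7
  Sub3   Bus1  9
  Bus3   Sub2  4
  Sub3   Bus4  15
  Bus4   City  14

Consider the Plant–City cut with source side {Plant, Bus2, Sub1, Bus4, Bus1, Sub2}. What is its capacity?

Edges leaving {Plant, Bus2, Sub1, Bus4, Bus1, Sub2}: Plant→Sub4 (10), Bus2→Sub3 (5), Bus4→City (14), Bus1→City (11), Sub2→City (7).
Cut capacity = 10 + 5 + 14 + 11 + 7 = 47.

47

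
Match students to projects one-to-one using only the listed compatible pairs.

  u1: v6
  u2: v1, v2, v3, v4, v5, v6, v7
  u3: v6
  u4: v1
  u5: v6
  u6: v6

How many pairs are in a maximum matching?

Unit-capacity flow: source→left, listed edges, right→sink; max matching = max flow.
Augmenting path u1→v6 (+1); matched 1.
Augmenting path u2→v1 (+1); matched 2.
Augmenting path u4→v1→u2→v2 (+1); matched 3.
No augmenting path remains; maximum matching = 3.
König certificate: {u2, u4, v6} is a vertex cover of size 3 (every listed pair touches it), so no matching can be larger.

3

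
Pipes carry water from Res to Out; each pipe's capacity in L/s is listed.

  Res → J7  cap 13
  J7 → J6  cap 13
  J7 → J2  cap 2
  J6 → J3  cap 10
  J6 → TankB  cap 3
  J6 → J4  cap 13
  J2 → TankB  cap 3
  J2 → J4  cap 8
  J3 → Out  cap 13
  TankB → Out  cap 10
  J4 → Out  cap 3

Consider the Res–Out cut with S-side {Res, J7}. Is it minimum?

No — its capacity is 15, but the minimum cut has capacity 13.

Given cut capacity: 13 + 2 = 15.
Augment Res→J7→J6→J3→Out: bottleneck 10, flow now 10.
Augment Res→J7→J6→TankB→Out: bottleneck 3, flow now 13.
No augmenting path remains; maximum flow = 13.
In the residual graph, reachable from Res: {Res}.
Min-cut edges: Res→J7 (13); capacity 13 = 13.
Cut capacity 15 exceeds the max flow 13, so it is not minimum.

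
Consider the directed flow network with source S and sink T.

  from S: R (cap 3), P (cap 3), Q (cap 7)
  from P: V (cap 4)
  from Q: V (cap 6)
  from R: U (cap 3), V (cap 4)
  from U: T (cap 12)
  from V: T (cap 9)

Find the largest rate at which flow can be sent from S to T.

Augment S→P→V→T: bottleneck 3, flow now 3.
Augment S→Q→V→T: bottleneck 6, flow now 9.
Augment S→R→U→T: bottleneck 3, flow now 12.
No augmenting path remains; maximum flow = 12.
In the residual graph, reachable from S: {S, Q}.
Min-cut edges: S→P (3), S→R (3), Q→V (6); capacity 3 + 3 + 6 = 12.
This cut is saturated, so no flow can exceed 12.

12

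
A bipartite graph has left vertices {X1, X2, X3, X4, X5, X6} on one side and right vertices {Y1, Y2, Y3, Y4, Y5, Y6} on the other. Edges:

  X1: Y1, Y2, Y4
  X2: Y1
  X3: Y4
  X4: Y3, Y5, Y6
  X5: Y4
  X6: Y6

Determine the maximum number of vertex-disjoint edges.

Unit-capacity flow: source→left, listed edges, right→sink; max matching = max flow.
Augmenting path X1→Y1 (+1); matched 1.
Augmenting path X3→Y4 (+1); matched 2.
Augmenting path X4→Y3 (+1); matched 3.
Augmenting path X6→Y6 (+1); matched 4.
Augmenting path X2→Y1→X1→Y2 (+1); matched 5.
No augmenting path remains; maximum matching = 5.
König certificate: {X1, X2, X4, X6, Y4} is a vertex cover of size 5 (every listed pair touches it), so no matching can be larger.

5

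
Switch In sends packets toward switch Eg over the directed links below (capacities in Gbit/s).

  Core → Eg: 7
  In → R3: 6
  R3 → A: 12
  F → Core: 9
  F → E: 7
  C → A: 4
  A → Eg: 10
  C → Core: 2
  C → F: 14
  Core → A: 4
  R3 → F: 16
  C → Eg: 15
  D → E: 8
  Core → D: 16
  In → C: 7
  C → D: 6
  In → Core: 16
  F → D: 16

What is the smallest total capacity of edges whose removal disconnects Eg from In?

Augment In→C→Eg: bottleneck 7, flow now 7.
Augment In→Core→Eg: bottleneck 7, flow now 14.
Augment In→R3→A→Eg: bottleneck 6, flow now 20.
Augment In→Core→A→Eg: bottleneck 4, flow now 24.
No augmenting path remains; maximum flow = 24.
By max-flow min-cut, the minimum cut capacity equals the max flow.
In the residual graph, reachable from In: {In, Core, D, E}.
Min-cut edges: In→R3 (6), In→C (7), Core→A (4), Core→Eg (7); capacity 6 + 7 + 4 + 7 = 24.

24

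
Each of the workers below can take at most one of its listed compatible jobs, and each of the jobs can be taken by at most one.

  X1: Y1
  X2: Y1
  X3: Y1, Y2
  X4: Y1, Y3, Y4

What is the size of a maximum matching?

3

Unit-capacity flow: source→left, listed edges, right→sink; max matching = max flow.
Augmenting path X1→Y1 (+1); matched 1.
Augmenting path X3→Y2 (+1); matched 2.
Augmenting path X4→Y3 (+1); matched 3.
No augmenting path remains; maximum matching = 3.
König certificate: {X3, X4, Y1} is a vertex cover of size 3 (every listed pair touches it), so no matching can be larger.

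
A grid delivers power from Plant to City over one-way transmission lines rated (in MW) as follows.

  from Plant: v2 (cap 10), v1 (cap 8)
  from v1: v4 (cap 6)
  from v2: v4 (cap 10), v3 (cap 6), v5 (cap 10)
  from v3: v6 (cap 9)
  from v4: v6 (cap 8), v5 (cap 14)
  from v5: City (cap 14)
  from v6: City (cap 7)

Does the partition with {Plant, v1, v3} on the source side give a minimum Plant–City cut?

No — its capacity is 25, but the minimum cut has capacity 16.

Given cut capacity: 10 + 6 + 9 = 25.
Augment Plant→v2→v5→City: bottleneck 10, flow now 10.
Augment Plant→v1→v4→v5→City: bottleneck 4, flow now 14.
Augment Plant→v1→v4→v6→City: bottleneck 2, flow now 16.
No augmenting path remains; maximum flow = 16.
In the residual graph, reachable from Plant: {Plant, v1}.
Min-cut edges: Plant→v2 (10), v1→v4 (6); capacity 10 + 6 = 16.
Cut capacity 25 exceeds the max flow 16, so it is not minimum.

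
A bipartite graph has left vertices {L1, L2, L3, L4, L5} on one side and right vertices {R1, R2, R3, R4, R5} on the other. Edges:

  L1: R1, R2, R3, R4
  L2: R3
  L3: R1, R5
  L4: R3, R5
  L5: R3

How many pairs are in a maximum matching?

4

Unit-capacity flow: source→left, listed edges, right→sink; max matching = max flow.
Augmenting path L1→R1 (+1); matched 1.
Augmenting path L2→R3 (+1); matched 2.
Augmenting path L3→R5 (+1); matched 3.
Augmenting path L4→R5→L3→R1→L1→R2 (+1); matched 4.
No augmenting path remains; maximum matching = 4.
König certificate: {L1, L3, L4, R3} is a vertex cover of size 4 (every listed pair touches it), so no matching can be larger.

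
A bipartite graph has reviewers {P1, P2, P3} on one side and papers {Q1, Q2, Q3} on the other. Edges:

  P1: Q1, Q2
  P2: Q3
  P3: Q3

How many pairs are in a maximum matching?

Unit-capacity flow: source→left, listed edges, right→sink; max matching = max flow.
Augmenting path P1→Q1 (+1); matched 1.
Augmenting path P2→Q3 (+1); matched 2.
No augmenting path remains; maximum matching = 2.
König certificate: {P1, Q3} is a vertex cover of size 2 (every listed pair touches it), so no matching can be larger.

2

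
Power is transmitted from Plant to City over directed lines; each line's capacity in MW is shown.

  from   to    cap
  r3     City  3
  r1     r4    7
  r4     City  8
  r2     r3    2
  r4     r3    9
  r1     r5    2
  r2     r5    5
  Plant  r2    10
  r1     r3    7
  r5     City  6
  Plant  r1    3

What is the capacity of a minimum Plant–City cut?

10

Augment Plant→r1→r3→City: bottleneck 3, flow now 3.
Augment Plant→r2→r5→City: bottleneck 5, flow now 8.
Augment Plant→r2→r3→r1→r4→City: bottleneck 2, flow now 10. (uses reverse residual edge)
No augmenting path remains; maximum flow = 10.
By max-flow min-cut, the minimum cut capacity equals the max flow.
In the residual graph, reachable from Plant: {Plant, r2}.
Min-cut edges: Plant→r1 (3), r2→r3 (2), r2→r5 (5); capacity 3 + 2 + 5 = 10.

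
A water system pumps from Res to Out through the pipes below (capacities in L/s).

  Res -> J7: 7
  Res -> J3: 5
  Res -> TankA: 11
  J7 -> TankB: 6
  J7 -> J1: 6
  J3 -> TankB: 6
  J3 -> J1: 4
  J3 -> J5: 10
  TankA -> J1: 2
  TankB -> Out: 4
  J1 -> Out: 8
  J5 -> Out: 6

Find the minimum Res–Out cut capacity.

14

Augment Res→J7→TankB→Out: bottleneck 4, flow now 4.
Augment Res→J7→J1→Out: bottleneck 3, flow now 7.
Augment Res→J3→J1→Out: bottleneck 4, flow now 11.
Augment Res→J3→J5→Out: bottleneck 1, flow now 12.
Augment Res→TankA→J1→Out: bottleneck 1, flow now 13.
Augment Res→TankA→J1→J3→J5→Out: bottleneck 1, flow now 14. (uses reverse residual edge)
No augmenting path remains; maximum flow = 14.
By max-flow min-cut, the minimum cut capacity equals the max flow.
In the residual graph, reachable from Res: {Res, TankA}.
Min-cut edges: Res→J7 (7), Res→J3 (5), TankA→J1 (2); capacity 7 + 5 + 2 = 14.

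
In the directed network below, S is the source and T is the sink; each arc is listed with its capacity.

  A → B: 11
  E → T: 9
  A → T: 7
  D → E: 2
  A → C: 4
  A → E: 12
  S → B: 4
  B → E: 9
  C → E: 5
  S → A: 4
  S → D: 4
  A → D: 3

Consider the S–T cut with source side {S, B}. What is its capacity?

Edges leaving {S, B}: S→A (4), S→D (4), B→E (9).
Cut capacity = 4 + 4 + 9 = 17.

17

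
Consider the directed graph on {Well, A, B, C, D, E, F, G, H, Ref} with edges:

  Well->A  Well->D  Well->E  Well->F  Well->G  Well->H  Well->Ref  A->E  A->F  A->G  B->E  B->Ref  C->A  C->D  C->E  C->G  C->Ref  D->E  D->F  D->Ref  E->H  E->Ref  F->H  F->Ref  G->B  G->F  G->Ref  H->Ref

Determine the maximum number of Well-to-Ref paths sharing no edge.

7

Assign every edge capacity 1; by Menger, the answer equals the max flow.
Path Well→Ref (+1); total 1.
Path Well→D→Ref (+1); total 2.
Path Well→E→Ref (+1); total 3.
Path Well→F→Ref (+1); total 4.
Path Well→G→Ref (+1); total 5.
Path Well→H→Ref (+1); total 6.
Path Well→A→G→B→Ref (+1); total 7.
No residual Well→Ref path; max flow = 7.
Certifying cut of size 7: {Well→A, Well→D, Well→E, Well→F, Well→G, Well→H, Well→Ref}.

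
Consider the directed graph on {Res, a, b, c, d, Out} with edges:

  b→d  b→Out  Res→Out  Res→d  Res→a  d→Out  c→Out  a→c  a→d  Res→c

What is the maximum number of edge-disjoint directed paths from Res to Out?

Assign every edge capacity 1; by Menger, the answer equals the max flow.
Path Res→Out (+1); total 1.
Path Res→c→Out (+1); total 2.
Path Res→d→Out (+1); total 3.
No residual Res→Out path; max flow = 3.
Certifying cut of size 3: {Res→Out, c→Out, d→Out}.

3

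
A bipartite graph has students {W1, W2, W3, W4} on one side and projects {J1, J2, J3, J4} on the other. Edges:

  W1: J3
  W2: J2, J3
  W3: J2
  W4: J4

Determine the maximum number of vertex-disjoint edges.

3

Unit-capacity flow: source→left, listed edges, right→sink; max matching = max flow.
Augmenting path W1→J3 (+1); matched 1.
Augmenting path W2→J2 (+1); matched 2.
Augmenting path W4→J4 (+1); matched 3.
No augmenting path remains; maximum matching = 3.
König certificate: {W4, J2, J3} is a vertex cover of size 3 (every listed pair touches it), so no matching can be larger.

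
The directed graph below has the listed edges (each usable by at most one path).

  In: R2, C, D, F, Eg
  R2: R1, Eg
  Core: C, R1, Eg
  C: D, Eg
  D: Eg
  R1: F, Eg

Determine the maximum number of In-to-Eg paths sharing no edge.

4

Assign every edge capacity 1; by Menger, the answer equals the max flow.
Path In→Eg (+1); total 1.
Path In→R2→Eg (+1); total 2.
Path In→C→Eg (+1); total 3.
Path In→D→Eg (+1); total 4.
No residual In→Eg path; max flow = 4.
Certifying cut of size 4: {In→C, In→D, In→Eg, In→R2}.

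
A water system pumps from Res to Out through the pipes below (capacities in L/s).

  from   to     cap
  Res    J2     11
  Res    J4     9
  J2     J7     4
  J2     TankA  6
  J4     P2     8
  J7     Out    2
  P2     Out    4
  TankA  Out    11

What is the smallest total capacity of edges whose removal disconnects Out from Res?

Augment Res→J2→J7→Out: bottleneck 2, flow now 2.
Augment Res→J2→TankA→Out: bottleneck 6, flow now 8.
Augment Res→J4→P2→Out: bottleneck 4, flow now 12.
No augmenting path remains; maximum flow = 12.
By max-flow min-cut, the minimum cut capacity equals the max flow.
In the residual graph, reachable from Res: {Res, J2, J4, J7, P2}.
Min-cut edges: J2→TankA (6), J7→Out (2), P2→Out (4); capacity 6 + 2 + 4 = 12.

12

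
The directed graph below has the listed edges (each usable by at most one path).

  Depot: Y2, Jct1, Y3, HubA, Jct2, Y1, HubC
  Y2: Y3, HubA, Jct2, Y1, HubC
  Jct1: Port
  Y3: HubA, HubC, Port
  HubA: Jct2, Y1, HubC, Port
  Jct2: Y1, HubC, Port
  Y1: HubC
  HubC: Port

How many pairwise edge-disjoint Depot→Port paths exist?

5

Assign every edge capacity 1; by Menger, the answer equals the max flow.
Path Depot→Jct1→Port (+1); total 1.
Path Depot→Y3→Port (+1); total 2.
Path Depot→HubA→Port (+1); total 3.
Path Depot→Jct2→Port (+1); total 4.
Path Depot→HubC→Port (+1); total 5.
No residual Depot→Port path; max flow = 5.
Certifying cut of size 5: {Depot→Jct1, HubA→Port, HubC→Port, Jct2→Port, Y3→Port}.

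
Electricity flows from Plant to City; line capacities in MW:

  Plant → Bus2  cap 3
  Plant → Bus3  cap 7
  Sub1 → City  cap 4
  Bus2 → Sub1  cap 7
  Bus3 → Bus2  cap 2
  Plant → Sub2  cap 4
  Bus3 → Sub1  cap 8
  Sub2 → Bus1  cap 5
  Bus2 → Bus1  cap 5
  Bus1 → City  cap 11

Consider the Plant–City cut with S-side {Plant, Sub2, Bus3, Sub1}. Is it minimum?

Given cut capacity: 3 + 5 + 2 + 4 = 14.
Augment Plant→Sub2→Bus1→City: bottleneck 4, flow now 4.
Augment Plant→Bus2→Bus1→City: bottleneck 3, flow now 7.
Augment Plant→Bus3→Sub1→City: bottleneck 4, flow now 11.
Augment Plant→Bus3→Bus2→Bus1→City: bottleneck 2, flow now 13.
No augmenting path remains; maximum flow = 13.
In the residual graph, reachable from Plant: {Plant, Bus3, Sub1}.
Min-cut edges: Plant→Sub2 (4), Plant→Bus2 (3), Bus3→Bus2 (2), Sub1→City (4); capacity 4 + 3 + 2 + 4 = 13.
Cut capacity 14 exceeds the max flow 13, so it is not minimum.

No — its capacity is 14, but the minimum cut has capacity 13.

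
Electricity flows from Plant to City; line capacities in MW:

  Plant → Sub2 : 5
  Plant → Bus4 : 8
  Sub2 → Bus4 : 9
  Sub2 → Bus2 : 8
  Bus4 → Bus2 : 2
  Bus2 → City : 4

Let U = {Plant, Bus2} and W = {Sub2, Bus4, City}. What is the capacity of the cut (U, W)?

17

Edges leaving {Plant, Bus2}: Plant→Sub2 (5), Plant→Bus4 (8), Bus2→City (4).
Cut capacity = 5 + 8 + 4 = 17.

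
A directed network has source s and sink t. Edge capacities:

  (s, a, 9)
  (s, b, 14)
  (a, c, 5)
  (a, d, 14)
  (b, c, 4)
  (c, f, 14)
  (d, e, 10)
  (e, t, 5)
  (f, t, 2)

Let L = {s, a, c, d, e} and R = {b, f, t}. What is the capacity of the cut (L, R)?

Edges leaving {s, a, c, d, e}: s→b (14), c→f (14), e→t (5).
Cut capacity = 14 + 14 + 5 = 33.

33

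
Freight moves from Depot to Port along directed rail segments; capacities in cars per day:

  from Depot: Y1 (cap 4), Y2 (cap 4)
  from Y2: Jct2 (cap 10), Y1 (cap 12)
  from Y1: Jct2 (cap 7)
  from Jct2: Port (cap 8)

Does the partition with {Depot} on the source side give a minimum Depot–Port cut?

Given cut capacity: 4 + 4 = 8.
Augment Depot→Y2→Jct2→Port: bottleneck 4, flow now 4.
Augment Depot→Y1→Jct2→Port: bottleneck 4, flow now 8.
No augmenting path remains; maximum flow = 8.
Cut capacity 8 equals the max flow, so it is a minimum cut.

Yes — it is a minimum cut (capacity 8).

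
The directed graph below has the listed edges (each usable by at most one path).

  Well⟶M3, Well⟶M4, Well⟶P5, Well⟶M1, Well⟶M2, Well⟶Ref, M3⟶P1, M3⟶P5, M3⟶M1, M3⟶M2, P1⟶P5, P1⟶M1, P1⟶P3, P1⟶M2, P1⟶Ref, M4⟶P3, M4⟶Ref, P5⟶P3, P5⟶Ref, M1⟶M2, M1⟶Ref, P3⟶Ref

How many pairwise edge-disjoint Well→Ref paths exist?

5

Assign every edge capacity 1; by Menger, the answer equals the max flow.
Path Well→Ref (+1); total 1.
Path Well→M4→Ref (+1); total 2.
Path Well→P5→Ref (+1); total 3.
Path Well→M1→Ref (+1); total 4.
Path Well→M3→P1→Ref (+1); total 5.
No residual Well→Ref path; max flow = 5.
Certifying cut of size 5: {Well→M1, Well→M3, Well→M4, Well→P5, Well→Ref}.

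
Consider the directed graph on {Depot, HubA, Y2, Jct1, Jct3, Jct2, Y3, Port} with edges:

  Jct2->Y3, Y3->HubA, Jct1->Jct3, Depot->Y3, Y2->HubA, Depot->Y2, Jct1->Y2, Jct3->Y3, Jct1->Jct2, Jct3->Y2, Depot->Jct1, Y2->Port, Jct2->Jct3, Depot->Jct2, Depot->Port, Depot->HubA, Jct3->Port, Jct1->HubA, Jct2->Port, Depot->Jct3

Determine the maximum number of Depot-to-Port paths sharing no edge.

4

Assign every edge capacity 1; by Menger, the answer equals the max flow.
Path Depot→Port (+1); total 1.
Path Depot→Y2→Port (+1); total 2.
Path Depot→Jct3→Port (+1); total 3.
Path Depot→Jct2→Port (+1); total 4.
No residual Depot→Port path; max flow = 4.
Certifying cut of size 4: {Depot→Port, Jct2→Port, Jct3→Port, Y2→Port}.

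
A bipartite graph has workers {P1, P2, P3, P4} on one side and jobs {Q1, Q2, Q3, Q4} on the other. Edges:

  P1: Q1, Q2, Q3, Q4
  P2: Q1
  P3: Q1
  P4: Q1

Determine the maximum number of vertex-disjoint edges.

2

Unit-capacity flow: source→left, listed edges, right→sink; max matching = max flow.
Augmenting path P1→Q1 (+1); matched 1.
Augmenting path P2→Q1→P1→Q2 (+1); matched 2.
No augmenting path remains; maximum matching = 2.
König certificate: {P1, Q1} is a vertex cover of size 2 (every listed pair touches it), so no matching can be larger.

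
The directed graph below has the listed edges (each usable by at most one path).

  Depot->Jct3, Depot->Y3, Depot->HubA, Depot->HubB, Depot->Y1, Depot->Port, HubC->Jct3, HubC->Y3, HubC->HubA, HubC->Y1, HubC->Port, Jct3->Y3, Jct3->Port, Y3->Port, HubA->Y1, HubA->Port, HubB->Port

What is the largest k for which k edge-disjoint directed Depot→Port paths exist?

5

Assign every edge capacity 1; by Menger, the answer equals the max flow.
Path Depot→Port (+1); total 1.
Path Depot→Jct3→Port (+1); total 2.
Path Depot→Y3→Port (+1); total 3.
Path Depot→HubA→Port (+1); total 4.
Path Depot→HubB→Port (+1); total 5.
No residual Depot→Port path; max flow = 5.
Certifying cut of size 5: {Depot→HubA, Depot→HubB, Depot→Jct3, Depot→Port, Depot→Y3}.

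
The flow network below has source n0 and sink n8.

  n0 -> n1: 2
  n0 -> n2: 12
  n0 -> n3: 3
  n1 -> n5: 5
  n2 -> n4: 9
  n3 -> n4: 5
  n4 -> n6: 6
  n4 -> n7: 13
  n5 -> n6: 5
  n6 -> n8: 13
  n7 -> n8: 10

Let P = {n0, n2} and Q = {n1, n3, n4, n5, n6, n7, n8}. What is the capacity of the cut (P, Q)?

14

Edges leaving {n0, n2}: n0→n1 (2), n0→n3 (3), n2→n4 (9).
Cut capacity = 2 + 3 + 9 = 14.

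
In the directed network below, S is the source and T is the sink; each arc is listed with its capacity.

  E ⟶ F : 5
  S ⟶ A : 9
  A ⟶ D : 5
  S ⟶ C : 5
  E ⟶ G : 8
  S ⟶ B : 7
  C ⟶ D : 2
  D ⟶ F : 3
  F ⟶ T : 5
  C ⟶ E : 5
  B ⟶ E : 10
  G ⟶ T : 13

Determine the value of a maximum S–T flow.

13

Augment S→A→D→F→T: bottleneck 3, flow now 3.
Augment S→B→E→F→T: bottleneck 2, flow now 5.
Augment S→B→E→G→T: bottleneck 5, flow now 10.
Augment S→C→E→G→T: bottleneck 3, flow now 13.
No augmenting path remains; maximum flow = 13.
In the residual graph, reachable from S: {S, A, B, C, D, E, F}.
Min-cut edges: E→G (8), F→T (5); capacity 8 + 5 = 13.
This cut is saturated, so no flow can exceed 13.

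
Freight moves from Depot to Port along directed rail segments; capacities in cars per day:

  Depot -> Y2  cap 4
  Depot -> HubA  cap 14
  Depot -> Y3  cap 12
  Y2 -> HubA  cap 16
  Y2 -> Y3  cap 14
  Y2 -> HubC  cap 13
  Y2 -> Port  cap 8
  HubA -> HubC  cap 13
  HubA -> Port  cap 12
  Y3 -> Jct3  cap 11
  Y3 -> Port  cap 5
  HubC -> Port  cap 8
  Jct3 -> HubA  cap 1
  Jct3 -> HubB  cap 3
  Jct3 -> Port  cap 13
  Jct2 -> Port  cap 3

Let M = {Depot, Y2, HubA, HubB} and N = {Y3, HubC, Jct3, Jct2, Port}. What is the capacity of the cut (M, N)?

72

Edges leaving {Depot, Y2, HubA, HubB}: Depot→Y3 (12), Y2→Y3 (14), Y2→HubC (13), Y2→Port (8), HubA→HubC (13), HubA→Port (12).
Cut capacity = 12 + 14 + 13 + 8 + 13 + 12 = 72.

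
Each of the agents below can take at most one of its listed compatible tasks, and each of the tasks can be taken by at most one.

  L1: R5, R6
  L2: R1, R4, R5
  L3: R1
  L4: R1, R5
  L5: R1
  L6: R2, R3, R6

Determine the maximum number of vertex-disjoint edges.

5

Unit-capacity flow: source→left, listed edges, right→sink; max matching = max flow.
Augmenting path L1→R5 (+1); matched 1.
Augmenting path L2→R1 (+1); matched 2.
Augmenting path L6→R2 (+1); matched 3.
Augmenting path L3→R1→L2→R4 (+1); matched 4.
Augmenting path L4→R5→L1→R6 (+1); matched 5.
No augmenting path remains; maximum matching = 5.
König certificate: {L1, L2, L4, L6, R1} is a vertex cover of size 5 (every listed pair touches it), so no matching can be larger.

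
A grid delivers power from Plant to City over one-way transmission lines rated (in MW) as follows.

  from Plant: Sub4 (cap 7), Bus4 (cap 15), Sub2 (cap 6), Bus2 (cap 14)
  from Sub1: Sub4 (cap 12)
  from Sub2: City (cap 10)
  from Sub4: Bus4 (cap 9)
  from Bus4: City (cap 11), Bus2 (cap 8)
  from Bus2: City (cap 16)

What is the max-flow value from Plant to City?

33

Augment Plant→Sub2→City: bottleneck 6, flow now 6.
Augment Plant→Bus4→City: bottleneck 11, flow now 17.
Augment Plant→Bus2→City: bottleneck 14, flow now 31.
Augment Plant→Bus4→Bus2→City: bottleneck 2, flow now 33.
No augmenting path remains; maximum flow = 33.
In the residual graph, reachable from Plant: {Plant, Sub4, Bus4, Bus2}.
Min-cut edges: Plant→Sub2 (6), Bus4→City (11), Bus2→City (16); capacity 6 + 11 + 16 = 33.
This cut is saturated, so no flow can exceed 33.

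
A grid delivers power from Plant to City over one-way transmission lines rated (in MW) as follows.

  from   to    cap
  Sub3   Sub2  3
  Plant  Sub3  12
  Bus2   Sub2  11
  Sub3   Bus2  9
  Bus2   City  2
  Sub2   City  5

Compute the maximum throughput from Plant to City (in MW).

Augment Plant→Sub3→Bus2→City: bottleneck 2, flow now 2.
Augment Plant→Sub3→Sub2→City: bottleneck 3, flow now 5.
Augment Plant→Sub3→Bus2→Sub2→City: bottleneck 2, flow now 7.
No augmenting path remains; maximum flow = 7.
In the residual graph, reachable from Plant: {Plant, Sub3, Bus2, Sub2}.
Min-cut edges: Bus2→City (2), Sub2→City (5); capacity 2 + 5 = 7.
This cut is saturated, so no flow can exceed 7.

7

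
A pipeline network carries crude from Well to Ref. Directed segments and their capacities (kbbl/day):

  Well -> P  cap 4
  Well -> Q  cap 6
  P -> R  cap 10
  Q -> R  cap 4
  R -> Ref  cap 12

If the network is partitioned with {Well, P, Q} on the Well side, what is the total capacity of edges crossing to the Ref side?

14

Edges leaving {Well, P, Q}: P→R (10), Q→R (4).
Cut capacity = 10 + 4 = 14.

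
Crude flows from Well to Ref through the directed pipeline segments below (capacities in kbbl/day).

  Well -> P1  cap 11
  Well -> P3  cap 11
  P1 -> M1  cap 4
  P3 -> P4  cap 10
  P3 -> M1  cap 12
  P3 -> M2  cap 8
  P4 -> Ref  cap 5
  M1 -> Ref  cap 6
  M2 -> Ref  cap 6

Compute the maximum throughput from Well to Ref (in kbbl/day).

Augment Well→P1→M1→Ref: bottleneck 4, flow now 4.
Augment Well→P3→P4→Ref: bottleneck 5, flow now 9.
Augment Well→P3→M1→Ref: bottleneck 2, flow now 11.
Augment Well→P3→M2→Ref: bottleneck 4, flow now 15.
No augmenting path remains; maximum flow = 15.
In the residual graph, reachable from Well: {Well, P1}.
Min-cut edges: Well→P3 (11), P1→M1 (4); capacity 11 + 4 = 15.
This cut is saturated, so no flow can exceed 15.

15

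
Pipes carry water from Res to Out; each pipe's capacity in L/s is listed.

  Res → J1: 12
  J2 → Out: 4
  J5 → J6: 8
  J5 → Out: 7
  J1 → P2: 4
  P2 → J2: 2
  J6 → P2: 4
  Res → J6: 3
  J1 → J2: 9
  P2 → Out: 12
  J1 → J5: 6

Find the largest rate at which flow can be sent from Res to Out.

15

Augment Res→J6→P2→Out: bottleneck 3, flow now 3.
Augment Res→J1→P2→Out: bottleneck 4, flow now 7.
Augment Res→J1→J5→Out: bottleneck 6, flow now 13.
Augment Res→J1→J2→Out: bottleneck 2, flow now 15.
No augmenting path remains; maximum flow = 15.
In the residual graph, reachable from Res: {Res}.
Min-cut edges: Res→J6 (3), Res→J1 (12); capacity 3 + 12 = 15.
This cut is saturated, so no flow can exceed 15.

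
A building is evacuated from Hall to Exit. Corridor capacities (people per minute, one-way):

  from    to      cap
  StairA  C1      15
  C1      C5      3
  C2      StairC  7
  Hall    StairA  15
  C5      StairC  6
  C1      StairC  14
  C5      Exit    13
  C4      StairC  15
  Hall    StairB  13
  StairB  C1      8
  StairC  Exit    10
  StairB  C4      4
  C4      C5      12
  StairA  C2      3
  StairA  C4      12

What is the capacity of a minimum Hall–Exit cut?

23

Augment Hall→StairA→C1→StairC→Exit: bottleneck 10, flow now 10.
Augment Hall→StairA→C1→C5→Exit: bottleneck 3, flow now 13.
Augment Hall→StairA→C4→C5→Exit: bottleneck 2, flow now 15.
Augment Hall→StairB→C4→C5→Exit: bottleneck 4, flow now 19.
Augment Hall→StairB→C1→StairA→C4→C5→Exit: bottleneck 4, flow now 23. (uses reverse residual edge)
No augmenting path remains; maximum flow = 23.
By max-flow min-cut, the minimum cut capacity equals the max flow.
In the residual graph, reachable from Hall: {Hall, StairA, StairB, C1, C4, C2, StairC, C5}.
Min-cut edges: StairC→Exit (10), C5→Exit (13); capacity 10 + 13 = 23.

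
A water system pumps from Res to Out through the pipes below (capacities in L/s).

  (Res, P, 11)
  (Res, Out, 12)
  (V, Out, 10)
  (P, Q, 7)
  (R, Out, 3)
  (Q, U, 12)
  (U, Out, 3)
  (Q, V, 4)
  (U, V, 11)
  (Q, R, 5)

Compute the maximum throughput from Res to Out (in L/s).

Augment Res→Out: bottleneck 12, flow now 12.
Augment Res→P→Q→R→Out: bottleneck 3, flow now 15.
Augment Res→P→Q→U→Out: bottleneck 3, flow now 18.
Augment Res→P→Q→V→Out: bottleneck 1, flow now 19.
No augmenting path remains; maximum flow = 19.
In the residual graph, reachable from Res: {Res, P}.
Min-cut edges: Res→Out (12), P→Q (7); capacity 12 + 7 = 19.
This cut is saturated, so no flow can exceed 19.

19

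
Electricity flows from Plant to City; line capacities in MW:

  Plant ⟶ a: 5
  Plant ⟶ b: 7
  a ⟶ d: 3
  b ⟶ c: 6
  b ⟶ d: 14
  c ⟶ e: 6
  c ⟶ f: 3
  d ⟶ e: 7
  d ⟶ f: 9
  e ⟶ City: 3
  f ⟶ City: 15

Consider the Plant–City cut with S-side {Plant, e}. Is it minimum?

No — its capacity is 15, but the minimum cut has capacity 10.

Given cut capacity: 5 + 7 + 3 = 15.
Augment Plant→a→d→e→City: bottleneck 3, flow now 3.
Augment Plant→b→c→f→City: bottleneck 3, flow now 6.
Augment Plant→b→d→f→City: bottleneck 4, flow now 10.
No augmenting path remains; maximum flow = 10.
In the residual graph, reachable from Plant: {Plant, a}.
Min-cut edges: Plant→b (7), a→d (3); capacity 7 + 3 = 10.
Cut capacity 15 exceeds the max flow 10, so it is not minimum.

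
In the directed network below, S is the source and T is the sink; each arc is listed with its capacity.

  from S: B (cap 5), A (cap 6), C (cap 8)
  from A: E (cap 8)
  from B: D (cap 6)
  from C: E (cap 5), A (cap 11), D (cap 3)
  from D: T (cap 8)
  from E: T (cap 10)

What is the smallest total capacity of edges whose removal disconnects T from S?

18

Augment S→A→E→T: bottleneck 6, flow now 6.
Augment S→B→D→T: bottleneck 5, flow now 11.
Augment S→C→D→T: bottleneck 3, flow now 14.
Augment S→C→E→T: bottleneck 4, flow now 18.
No augmenting path remains; maximum flow = 18.
By max-flow min-cut, the minimum cut capacity equals the max flow.
In the residual graph, reachable from S: {S, A, C, E}.
Min-cut edges: S→B (5), C→D (3), E→T (10); capacity 5 + 3 + 10 = 18.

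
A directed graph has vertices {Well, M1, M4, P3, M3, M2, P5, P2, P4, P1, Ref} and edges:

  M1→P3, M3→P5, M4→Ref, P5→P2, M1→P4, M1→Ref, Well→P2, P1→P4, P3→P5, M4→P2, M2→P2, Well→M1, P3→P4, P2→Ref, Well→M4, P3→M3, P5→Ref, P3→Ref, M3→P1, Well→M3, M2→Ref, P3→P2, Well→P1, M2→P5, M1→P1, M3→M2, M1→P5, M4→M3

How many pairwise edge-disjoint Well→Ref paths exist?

Assign every edge capacity 1; by Menger, the answer equals the max flow.
Path Well→M1→Ref (+1); total 1.
Path Well→M4→Ref (+1); total 2.
Path Well→P2→Ref (+1); total 3.
Path Well→M3→M2→Ref (+1); total 4.
No residual Well→Ref path; max flow = 4.
Certifying cut of size 4: {Well→M1, Well→M3, Well→M4, Well→P2}.

4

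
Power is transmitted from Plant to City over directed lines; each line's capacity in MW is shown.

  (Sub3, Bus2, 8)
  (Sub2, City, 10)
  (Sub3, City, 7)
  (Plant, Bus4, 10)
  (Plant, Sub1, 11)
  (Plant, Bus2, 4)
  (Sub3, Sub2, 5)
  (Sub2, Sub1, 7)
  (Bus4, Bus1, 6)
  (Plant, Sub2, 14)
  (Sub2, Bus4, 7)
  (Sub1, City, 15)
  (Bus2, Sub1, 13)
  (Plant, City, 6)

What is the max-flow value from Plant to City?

Augment Plant→City: bottleneck 6, flow now 6.
Augment Plant→Sub2→City: bottleneck 10, flow now 16.
Augment Plant→Sub1→City: bottleneck 11, flow now 27.
Augment Plant→Sub2→Sub1→City: bottleneck 4, flow now 31.
No augmenting path remains; maximum flow = 31.
In the residual graph, reachable from Plant: {Plant, Sub2, Bus4, Bus2, Sub1, Bus1}.
Min-cut edges: Plant→City (6), Sub2→City (10), Sub1→City (15); capacity 6 + 10 + 15 = 31.
This cut is saturated, so no flow can exceed 31.

31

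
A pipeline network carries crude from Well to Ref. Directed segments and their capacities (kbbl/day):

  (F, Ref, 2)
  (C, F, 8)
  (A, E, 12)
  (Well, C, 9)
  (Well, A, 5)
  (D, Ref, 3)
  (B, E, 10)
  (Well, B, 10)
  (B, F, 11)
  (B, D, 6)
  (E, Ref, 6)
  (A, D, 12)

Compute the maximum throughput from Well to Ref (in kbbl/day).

Augment Well→A→D→Ref: bottleneck 3, flow now 3.
Augment Well→A→E→Ref: bottleneck 2, flow now 5.
Augment Well→B→E→Ref: bottleneck 4, flow now 9.
Augment Well→B→F→Ref: bottleneck 2, flow now 11.
No augmenting path remains; maximum flow = 11.
In the residual graph, reachable from Well: {Well, A, B, C, D, E, F}.
Min-cut edges: D→Ref (3), E→Ref (6), F→Ref (2); capacity 3 + 6 + 2 = 11.
This cut is saturated, so no flow can exceed 11.

11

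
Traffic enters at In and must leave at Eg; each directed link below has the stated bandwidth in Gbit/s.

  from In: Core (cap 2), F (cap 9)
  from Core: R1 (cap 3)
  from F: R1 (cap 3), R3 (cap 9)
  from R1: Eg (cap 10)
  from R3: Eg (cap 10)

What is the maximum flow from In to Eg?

11

Augment In→Core→R1→Eg: bottleneck 2, flow now 2.
Augment In→F→R1→Eg: bottleneck 3, flow now 5.
Augment In→F→R3→Eg: bottleneck 6, flow now 11.
No augmenting path remains; maximum flow = 11.
In the residual graph, reachable from In: {In}.
Min-cut edges: In→Core (2), In→F (9); capacity 2 + 9 = 11.
This cut is saturated, so no flow can exceed 11.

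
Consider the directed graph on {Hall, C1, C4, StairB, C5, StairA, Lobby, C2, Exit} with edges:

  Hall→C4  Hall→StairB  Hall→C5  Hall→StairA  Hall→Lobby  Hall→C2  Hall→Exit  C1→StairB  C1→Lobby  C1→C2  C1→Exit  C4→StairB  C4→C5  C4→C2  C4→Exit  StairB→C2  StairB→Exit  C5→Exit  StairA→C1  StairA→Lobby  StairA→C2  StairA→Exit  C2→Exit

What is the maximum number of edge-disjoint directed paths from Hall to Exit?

Assign every edge capacity 1; by Menger, the answer equals the max flow.
Path Hall→Exit (+1); total 1.
Path Hall→C4→Exit (+1); total 2.
Path Hall→StairB→Exit (+1); total 3.
Path Hall→C5→Exit (+1); total 4.
Path Hall→StairA→Exit (+1); total 5.
Path Hall→C2→Exit (+1); total 6.
No residual Hall→Exit path; max flow = 6.
Certifying cut of size 6: {Hall→C2, Hall→C4, Hall→C5, Hall→Exit, Hall→StairA, Hall→StairB}.

6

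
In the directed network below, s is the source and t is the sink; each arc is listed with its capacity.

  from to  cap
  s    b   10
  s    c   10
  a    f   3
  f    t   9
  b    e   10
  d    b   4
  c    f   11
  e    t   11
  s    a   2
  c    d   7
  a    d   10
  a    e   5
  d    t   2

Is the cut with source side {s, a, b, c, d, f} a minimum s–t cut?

No — its capacity is 26, but the minimum cut has capacity 22.

Given cut capacity: 5 + 10 + 2 + 9 = 26.
Augment s→a→d→t: bottleneck 2, flow now 2.
Augment s→b→e→t: bottleneck 10, flow now 12.
Augment s→c→f→t: bottleneck 9, flow now 21.
Augment s→c→d→a→e→t: bottleneck 1, flow now 22. (uses reverse residual edge)
No augmenting path remains; maximum flow = 22.
In the residual graph, reachable from s: {s}.
Min-cut edges: s→a (2), s→b (10), s→c (10); capacity 2 + 10 + 10 = 22.
Cut capacity 26 exceeds the max flow 22, so it is not minimum.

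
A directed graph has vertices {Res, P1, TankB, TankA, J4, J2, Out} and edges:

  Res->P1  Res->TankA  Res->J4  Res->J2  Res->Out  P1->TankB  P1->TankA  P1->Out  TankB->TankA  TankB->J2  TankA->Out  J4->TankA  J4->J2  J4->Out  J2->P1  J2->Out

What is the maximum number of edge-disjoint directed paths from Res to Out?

5

Assign every edge capacity 1; by Menger, the answer equals the max flow.
Path Res→Out (+1); total 1.
Path Res→P1→Out (+1); total 2.
Path Res→TankA→Out (+1); total 3.
Path Res→J4→Out (+1); total 4.
Path Res→J2→Out (+1); total 5.
No residual Res→Out path; max flow = 5.
Certifying cut of size 5: {Res→J2, Res→J4, Res→Out, Res→P1, Res→TankA}.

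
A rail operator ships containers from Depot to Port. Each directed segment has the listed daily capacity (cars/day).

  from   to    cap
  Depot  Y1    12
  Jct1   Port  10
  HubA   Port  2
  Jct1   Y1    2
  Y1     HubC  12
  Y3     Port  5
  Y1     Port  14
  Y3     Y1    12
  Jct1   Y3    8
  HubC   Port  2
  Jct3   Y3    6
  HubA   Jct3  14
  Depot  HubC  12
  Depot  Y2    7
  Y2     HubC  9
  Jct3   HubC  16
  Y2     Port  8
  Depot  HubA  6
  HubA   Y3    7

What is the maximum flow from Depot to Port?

Augment Depot→HubA→Port: bottleneck 2, flow now 2.
Augment Depot→Y2→Port: bottleneck 7, flow now 9.
Augment Depot→Y1→Port: bottleneck 12, flow now 21.
Augment Depot→HubC→Port: bottleneck 2, flow now 23.
Augment Depot→HubA→Y3→Port: bottleneck 4, flow now 27.
No augmenting path remains; maximum flow = 27.
In the residual graph, reachable from Depot: {Depot, HubC}.
Min-cut edges: Depot→HubA (6), Depot→Y2 (7), Depot→Y1 (12), HubC→Port (2); capacity 6 + 7 + 12 + 2 = 27.
This cut is saturated, so no flow can exceed 27.

27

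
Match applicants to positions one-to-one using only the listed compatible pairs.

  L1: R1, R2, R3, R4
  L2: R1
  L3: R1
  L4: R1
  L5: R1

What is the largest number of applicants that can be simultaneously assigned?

Unit-capacity flow: source→left, listed edges, right→sink; max matching = max flow.
Augmenting path L1→R1 (+1); matched 1.
Augmenting path L2→R1→L1→R2 (+1); matched 2.
No augmenting path remains; maximum matching = 2.
König certificate: {L1, R1} is a vertex cover of size 2 (every listed pair touches it), so no matching can be larger.

2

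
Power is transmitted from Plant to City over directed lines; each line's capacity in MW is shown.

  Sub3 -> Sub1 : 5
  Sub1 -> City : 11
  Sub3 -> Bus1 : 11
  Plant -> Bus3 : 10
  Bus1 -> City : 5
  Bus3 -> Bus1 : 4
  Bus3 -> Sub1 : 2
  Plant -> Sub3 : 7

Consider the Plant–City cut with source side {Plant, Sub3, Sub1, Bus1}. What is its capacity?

26

Edges leaving {Plant, Sub3, Sub1, Bus1}: Plant→Bus3 (10), Sub1→City (11), Bus1→City (5).
Cut capacity = 10 + 11 + 5 = 26.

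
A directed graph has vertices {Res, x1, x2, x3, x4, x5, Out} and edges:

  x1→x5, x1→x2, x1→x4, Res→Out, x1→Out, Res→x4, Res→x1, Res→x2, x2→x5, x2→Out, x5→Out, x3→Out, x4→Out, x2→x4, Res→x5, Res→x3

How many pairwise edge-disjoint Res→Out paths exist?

6

Assign every edge capacity 1; by Menger, the answer equals the max flow.
Path Res→Out (+1); total 1.
Path Res→x1→Out (+1); total 2.
Path Res→x2→Out (+1); total 3.
Path Res→x3→Out (+1); total 4.
Path Res→x4→Out (+1); total 5.
Path Res→x5→Out (+1); total 6.
No residual Res→Out path; max flow = 6.
Certifying cut of size 6: {Res→Out, Res→x1, Res→x2, Res→x3, Res→x4, Res→x5}.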